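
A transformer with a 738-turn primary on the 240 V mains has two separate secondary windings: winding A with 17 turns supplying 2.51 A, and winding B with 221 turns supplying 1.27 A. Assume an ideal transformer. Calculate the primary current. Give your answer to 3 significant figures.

V_A = 240 × 17/738 = 5.5285 V; V_B = 240 × 221/738 = 71.870 V.
P_out = V_A I_A + V_B I_B = 5.5285×2.51 + 71.870×1.27 = 13.876 + 91.275 = 105.15 W.
Ideal ⇒ P_in = P_out, so I_p = P_out/V_p = 105.15/240 = 0.438 A.

I_p ≈ 0.438 A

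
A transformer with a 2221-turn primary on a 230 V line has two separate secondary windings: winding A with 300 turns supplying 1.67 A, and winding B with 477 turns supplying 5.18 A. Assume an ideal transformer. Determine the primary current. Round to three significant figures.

V_A = 230 × 300/2221 = 31.067 V; V_B = 230 × 477/2221 = 49.397 V.
P_out = V_A I_A + V_B I_B = 31.067×1.67 + 49.397×5.18 = 51.882 + 255.87 = 307.76 W.
Ideal ⇒ P_in = P_out, so I_p = P_out/V_p = 307.76/230 = 1.34 A.

I_p ≈ 1.34 A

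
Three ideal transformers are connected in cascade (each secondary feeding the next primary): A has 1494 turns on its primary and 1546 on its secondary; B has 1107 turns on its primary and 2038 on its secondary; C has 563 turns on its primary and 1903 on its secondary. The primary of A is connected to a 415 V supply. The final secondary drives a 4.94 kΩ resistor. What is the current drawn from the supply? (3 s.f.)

I_supply ≈ 3.48 A

Secondary of A: V = 415.00 × 1546/1494 = 429.44 V.
Secondary of B: V = 429.44 × 2038/1107 = 790.61 V.
Secondary of C: V = 790.61 × 1903/563 = 2672.4 V.
I_load = 2672.4/4940 = 0.54096 A, so P_out = 2672.4 × 0.54096 = 1445.6 W.
All ideal ⇒ P_in = P_out, so I_supply = 1445.6/415 = 3.48 A.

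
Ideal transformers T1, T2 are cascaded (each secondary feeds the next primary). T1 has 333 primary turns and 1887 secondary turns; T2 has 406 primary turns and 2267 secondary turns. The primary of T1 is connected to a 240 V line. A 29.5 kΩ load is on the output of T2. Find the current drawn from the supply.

After T1: V = 240.00 × 1887/333 = 1360.0 V.
After T2: V = 1360.0 × 2267/406 = 7593.9 V.
I_load = 7593.9/29500 = 0.25742 A, so P_out = 7593.9 × 0.25742 = 1954.8 W.
All ideal ⇒ P_in = P_out, so I_supply = 1954.8/240 = 8.15 A.

I_supply ≈ 8.15 A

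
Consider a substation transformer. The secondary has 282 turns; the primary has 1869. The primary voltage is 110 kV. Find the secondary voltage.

V_s/V_p = N_s/N_p, so V_s = 110000 × 282/1869 = 16600 V.

V_s ≈ 16600 V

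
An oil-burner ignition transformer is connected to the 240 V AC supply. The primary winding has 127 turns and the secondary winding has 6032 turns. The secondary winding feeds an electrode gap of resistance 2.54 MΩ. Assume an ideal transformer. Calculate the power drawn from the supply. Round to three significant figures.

P ≈ 51.2 W

V_s = V_p × N_s/N_p = 240 × 6032/127 = 11399 V.
I_s = V_s/R = 11399/(2.54×10^6) = 0.0044878 A.
I_p = I_s × N_s/N_p = 0.0044878 × 6032/127 = 0.21315 A.
P = V_p I_p = 240 × 0.21315 = 51.2 W.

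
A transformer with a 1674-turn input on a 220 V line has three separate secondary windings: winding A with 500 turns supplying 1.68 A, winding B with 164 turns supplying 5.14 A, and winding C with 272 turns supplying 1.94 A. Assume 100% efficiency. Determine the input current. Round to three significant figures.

V_A = 220 × 500/1674 = 65.711 V; V_B = 220 × 164/1674 = 21.553 V; V_C = 220 × 272/1674 = 35.747 V.
P_out = V_A I_A + V_B I_B + V_C I_C = 65.711×1.68 + 21.553×5.14 + 35.747×1.94 = 110.39 + 110.78 + 69.349 = 290.53 W.
Ideal ⇒ P_in = P_out, so I_in = P_out/V_in = 290.53/220 = 1.32 A.

I_in ≈ 1.32 A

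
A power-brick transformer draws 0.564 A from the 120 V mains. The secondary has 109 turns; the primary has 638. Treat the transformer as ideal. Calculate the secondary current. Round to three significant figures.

I_s ≈ 3.30 A

I_s/I_p = N_p/N_s, so I_s = 0.564 × 638/109 = 3.30 A.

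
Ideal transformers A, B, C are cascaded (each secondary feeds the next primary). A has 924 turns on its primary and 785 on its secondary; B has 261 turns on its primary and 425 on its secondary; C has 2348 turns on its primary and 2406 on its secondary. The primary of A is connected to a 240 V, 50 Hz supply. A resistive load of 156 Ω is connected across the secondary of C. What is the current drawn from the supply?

Secondary of A: V = 240.00 × 785/924 = 203.90 V.
Secondary of B: V = 203.90 × 425/261 = 332.01 V.
Secondary of C: V = 332.01 × 2406/2348 = 340.22 V.
I_load = 340.22/156 = 2.1809 A, so P_out = 340.22 × 2.1809 = 741.97 W.
All ideal ⇒ P_in = P_out, so I_supply = 741.97/240 = 3.09 A.

I_supply ≈ 3.09 A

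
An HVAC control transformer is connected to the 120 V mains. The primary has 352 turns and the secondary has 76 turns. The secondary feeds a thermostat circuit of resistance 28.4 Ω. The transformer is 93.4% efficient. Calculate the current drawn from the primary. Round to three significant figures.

I_p ≈ 0.211 A

V_s = 120 × 76/352 = 25.909 V.
I_s = V_s/R = 25.909/28.4 = 0.91229 A.
P_out = V_s I_s = 25.909 × 0.91229 = 23.637 W.
P_in = P_out/η = 23.637/0.934 = 25.307 W.
I_p = P_in/V_p = 25.307/120 = 0.211 A.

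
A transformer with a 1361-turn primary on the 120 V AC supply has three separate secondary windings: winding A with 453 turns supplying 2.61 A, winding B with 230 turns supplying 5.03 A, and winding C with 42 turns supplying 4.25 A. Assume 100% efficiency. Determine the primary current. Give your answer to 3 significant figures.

I_p ≈ 1.85 A

V_A = 120 × 453/1361 = 39.941 V; V_B = 120 × 230/1361 = 20.279 V; V_C = 120 × 42/1361 = 3.7032 V.
P_out = V_A I_A + V_B I_B + V_C I_C = 39.941×2.61 + 20.279×5.03 + 3.7032×4.25 = 104.25 + 102.00 + 15.738 = 221.99 W.
Ideal ⇒ P_in = P_out, so I_p = P_out/V_p = 221.99/120 = 1.85 A.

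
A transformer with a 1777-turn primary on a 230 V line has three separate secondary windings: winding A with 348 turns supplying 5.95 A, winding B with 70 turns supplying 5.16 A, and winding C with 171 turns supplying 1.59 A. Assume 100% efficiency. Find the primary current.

V_A = 230 × 348/1777 = 45.042 V; V_B = 230 × 70/1777 = 9.0602 V; V_C = 230 × 171/1777 = 22.133 V.
P_out = V_A I_A + V_B I_B + V_C I_C = 45.042×5.95 + 9.0602×5.16 + 22.133×1.59 = 268.00 + 46.751 + 35.191 = 349.94 W.
Ideal ⇒ P_in = P_out, so I_p = P_out/V_p = 349.94/230 = 1.52 A.

I_p ≈ 1.52 A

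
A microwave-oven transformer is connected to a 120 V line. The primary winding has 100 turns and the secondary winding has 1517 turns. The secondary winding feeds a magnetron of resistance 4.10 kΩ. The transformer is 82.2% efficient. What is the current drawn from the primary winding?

V_s = 120 × 1517/100 = 1820.4 V.
I_s = V_s/R = 1820.4/4100 = 0.44400 A.
P_out = V_s I_s = 1820.4 × 0.44400 = 808.26 W.
P_in = P_out/η = 808.26/0.822 = 983.28 W.
I_p = P_in/V_p = 983.28/120 = 8.19 A.

I_p ≈ 8.19 A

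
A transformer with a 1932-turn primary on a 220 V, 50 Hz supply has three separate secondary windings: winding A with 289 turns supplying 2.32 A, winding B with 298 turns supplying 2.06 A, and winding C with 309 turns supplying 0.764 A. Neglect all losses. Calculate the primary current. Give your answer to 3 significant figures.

I_p ≈ 0.787 A

V_A = 220 × 289/1932 = 32.909 V; V_B = 220 × 298/1932 = 33.934 V; V_C = 220 × 309/1932 = 35.186 V.
P_out = V_A I_A + V_B I_B + V_C I_C = 32.909×2.32 + 33.934×2.06 + 35.186×0.764 = 76.349 + 69.904 + 26.882 = 173.13 W.
Ideal ⇒ P_in = P_out, so I_p = P_out/V_p = 173.13/220 = 0.787 A.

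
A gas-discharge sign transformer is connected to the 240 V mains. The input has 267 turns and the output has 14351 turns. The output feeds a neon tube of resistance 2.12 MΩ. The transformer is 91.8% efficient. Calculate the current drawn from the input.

V_out = 240 × 14351/267 = 12900 V.
I_out = V_out/R = 12900/(2.12×10^6) = 0.0060848 A.
P_out = V_out I_out = 12900 × 0.0060848 = 78.493 W.
P_in = P_out/η = 78.493/0.918 = 85.504 W.
I_in = P_in/V_in = 85.504/240 = 0.356 A.

I_in ≈ 0.356 A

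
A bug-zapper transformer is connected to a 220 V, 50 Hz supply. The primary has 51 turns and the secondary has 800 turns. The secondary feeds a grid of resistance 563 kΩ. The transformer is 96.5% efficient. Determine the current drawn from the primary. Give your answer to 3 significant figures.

I_p ≈ 0.0996 A

V_s = 220 × 800/51 = 3451.0 V.
I_s = V_s/R = 3451.0/563000 = 0.0061296 A.
P_out = V_s I_s = 3451.0 × 0.0061296 = 21.153 W.
P_in = P_out/η = 21.153/0.965 = 21.920 W.
I_p = P_in/V_p = 21.920/220 = 0.0996 A.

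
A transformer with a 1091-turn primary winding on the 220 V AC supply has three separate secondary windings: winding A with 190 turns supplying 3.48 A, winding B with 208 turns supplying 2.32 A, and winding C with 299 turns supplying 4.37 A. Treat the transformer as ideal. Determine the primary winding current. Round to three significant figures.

I_p ≈ 2.25 A

V_A = 220 × 190/1091 = 38.313 V; V_B = 220 × 208/1091 = 41.943 V; V_C = 220 × 299/1091 = 60.293 V.
P_out = V_A I_A + V_B I_B + V_C I_C = 38.313×3.48 + 41.943×2.32 + 60.293×4.37 = 133.33 + 97.308 + 263.48 = 494.12 W.
Ideal ⇒ P_in = P_out, so I_p = P_out/V_p = 494.12/220 = 2.25 A.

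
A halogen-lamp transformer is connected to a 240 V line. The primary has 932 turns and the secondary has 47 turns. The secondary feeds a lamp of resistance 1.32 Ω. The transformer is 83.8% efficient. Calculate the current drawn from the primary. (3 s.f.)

V_s = 240 × 47/932 = 12.103 V.
I_s = V_s/R = 12.103/1.32 = 9.1689 A.
P_out = V_s I_s = 12.103 × 9.1689 = 110.97 W.
P_in = P_out/η = 110.97/0.838 = 132.42 W.
I_p = P_in/V_p = 132.42/240 = 0.552 A.

I_p ≈ 0.552 A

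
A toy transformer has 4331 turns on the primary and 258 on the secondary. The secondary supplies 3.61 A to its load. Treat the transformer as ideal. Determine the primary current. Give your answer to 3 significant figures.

For an ideal transformer I_p/I_s = N_s/N_p, so I_p = 3.61 × 258/4331 = 0.215 A.

I_p ≈ 0.215 A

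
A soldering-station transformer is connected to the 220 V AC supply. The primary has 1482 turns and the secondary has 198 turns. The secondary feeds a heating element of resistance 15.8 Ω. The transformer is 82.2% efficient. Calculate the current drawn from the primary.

I_p ≈ 0.302 A

V_s = 220 × 198/1482 = 29.393 V.
I_s = V_s/R = 29.393/15.8 = 1.8603 A.
P_out = V_s I_s = 29.393 × 1.8603 = 54.679 W.
P_in = P_out/η = 54.679/0.822 = 66.520 W.
I_p = P_in/V_p = 66.520/220 = 0.302 A.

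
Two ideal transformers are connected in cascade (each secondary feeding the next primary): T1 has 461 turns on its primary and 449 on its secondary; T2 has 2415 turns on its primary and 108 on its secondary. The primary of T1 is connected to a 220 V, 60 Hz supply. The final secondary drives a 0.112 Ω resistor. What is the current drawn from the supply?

Secondary of T1: V = 220.00 × 449/461 = 214.27 V.
Secondary of T2: V = 214.27 × 108/2415 = 9.5824 V.
I_load = 9.5824/0.112 = 85.557 A, so P_out = 9.5824 × 85.557 = 819.84 W.
All ideal ⇒ P_in = P_out, so I_supply = 819.84/220 = 3.73 A.

I_supply ≈ 3.73 A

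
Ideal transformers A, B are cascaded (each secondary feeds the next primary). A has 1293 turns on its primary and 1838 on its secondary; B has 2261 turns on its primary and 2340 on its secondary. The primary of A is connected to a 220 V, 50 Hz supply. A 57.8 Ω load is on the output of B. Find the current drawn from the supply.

Secondary of A: V = 220.00 × 1838/1293 = 312.73 V.
Secondary of B: V = 312.73 × 2340/2261 = 323.66 V.
I_load = 323.66/57.8 = 5.5996 A, so P_out = 323.66 × 5.5996 = 1812.4 W.
All ideal ⇒ P_in = P_out, so I_supply = 1812.4/220 = 8.24 A.

I_supply ≈ 8.24 A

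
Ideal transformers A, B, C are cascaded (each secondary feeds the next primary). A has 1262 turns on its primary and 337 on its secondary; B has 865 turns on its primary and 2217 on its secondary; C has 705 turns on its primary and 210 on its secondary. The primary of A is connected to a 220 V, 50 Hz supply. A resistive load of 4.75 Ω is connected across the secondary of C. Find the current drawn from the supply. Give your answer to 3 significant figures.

Secondary of A: V = 220.00 × 337/1262 = 58.748 V.
Secondary of B: V = 58.748 × 2217/865 = 150.57 V.
Secondary of C: V = 150.57 × 210/705 = 44.851 V.
I_load = 44.851/4.75 = 9.4423 A, so P_out = 44.851 × 9.4423 = 423.50 W.
All ideal ⇒ P_in = P_out, so I_supply = 423.50/220 = 1.92 A.

I_supply ≈ 1.92 A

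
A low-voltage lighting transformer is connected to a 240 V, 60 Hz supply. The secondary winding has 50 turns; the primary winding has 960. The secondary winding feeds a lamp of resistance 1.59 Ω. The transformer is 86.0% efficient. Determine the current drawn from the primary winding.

V_s = 240 × 50/960 = 12.500 V.
I_s = V_s/R = 12.500/1.59 = 7.8616 A.
P_out = V_s I_s = 12.500 × 7.8616 = 98.270 W.
P_in = P_out/η = 98.270/0.860 = 114.27 W.
I_p = P_in/V_p = 114.27/240 = 0.476 A.

I_p ≈ 0.476 A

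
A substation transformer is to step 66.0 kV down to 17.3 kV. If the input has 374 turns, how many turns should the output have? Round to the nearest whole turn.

N_out/N_in = V_out/V_in, so N_out = 374 × 17300/66000 = 98.0 ≈ 98 turns.

N_out = 98 turns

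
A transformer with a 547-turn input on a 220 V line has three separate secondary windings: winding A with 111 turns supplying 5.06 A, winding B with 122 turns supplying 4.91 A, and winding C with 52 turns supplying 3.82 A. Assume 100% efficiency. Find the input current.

I_in ≈ 2.49 A

V_A = 220 × 111/547 = 44.644 V; V_B = 220 × 122/547 = 49.068 V; V_C = 220 × 52/547 = 20.914 V.
P_out = V_A I_A + V_B I_B + V_C I_C = 44.644×5.06 + 49.068×4.91 + 20.914×3.82 = 225.90 + 240.92 + 79.892 = 546.71 W.
Ideal ⇒ P_in = P_out, so I_in = P_out/V_in = 546.71/220 = 2.49 A.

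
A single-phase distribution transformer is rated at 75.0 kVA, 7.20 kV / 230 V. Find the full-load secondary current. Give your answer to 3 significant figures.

I_s = S/V_s = 75000/230 = 326 A.

I_s ≈ 326 A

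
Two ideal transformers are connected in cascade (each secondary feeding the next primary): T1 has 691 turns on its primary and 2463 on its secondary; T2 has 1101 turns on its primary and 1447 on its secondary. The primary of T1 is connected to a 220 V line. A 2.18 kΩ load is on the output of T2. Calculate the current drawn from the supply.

I_supply ≈ 2.21 A

After T1: V = 220.00 × 2463/691 = 784.17 V.
After T2: V = 784.17 × 1447/1101 = 1030.6 V.
I_load = 1030.6/2180 = 0.47275 A, so P_out = 1030.6 × 0.47275 = 487.22 W.
All ideal ⇒ P_in = P_out, so I_supply = 487.22/220 = 2.21 A.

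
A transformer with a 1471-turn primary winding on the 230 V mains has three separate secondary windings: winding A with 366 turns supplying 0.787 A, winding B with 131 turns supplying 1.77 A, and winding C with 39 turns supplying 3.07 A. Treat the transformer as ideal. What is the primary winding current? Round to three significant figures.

I_p ≈ 0.435 A

V_A = 230 × 366/1471 = 57.226 V; V_B = 230 × 131/1471 = 20.483 V; V_C = 230 × 39/1471 = 6.0979 V.
P_out = V_A I_A + V_B I_B + V_C I_C = 57.226×0.787 + 20.483×1.77 + 6.0979×3.07 = 45.037 + 36.254 + 18.721 = 100.01 W.
Ideal ⇒ P_in = P_out, so I_p = P_out/V_p = 100.01/230 = 0.435 A.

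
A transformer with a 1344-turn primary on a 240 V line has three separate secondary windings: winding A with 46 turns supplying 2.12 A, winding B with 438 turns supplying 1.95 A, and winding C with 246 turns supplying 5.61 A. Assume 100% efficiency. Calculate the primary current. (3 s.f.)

V_A = 240 × 46/1344 = 8.2143 V; V_B = 240 × 438/1344 = 78.214 V; V_C = 240 × 246/1344 = 43.929 V.
P_out = V_A I_A + V_B I_B + V_C I_C = 8.2143×2.12 + 78.214×1.95 + 43.929×5.61 = 17.414 + 152.52 + 246.44 = 416.37 W.
Ideal ⇒ P_in = P_out, so I_p = P_out/V_p = 416.37/240 = 1.73 A.

I_p ≈ 1.73 A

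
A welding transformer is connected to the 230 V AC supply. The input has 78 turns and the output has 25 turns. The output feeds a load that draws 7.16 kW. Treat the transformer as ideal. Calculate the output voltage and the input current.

V_out ≈ 73.7 V, I_in ≈ 31.1 A

V_out = V_in × N_out/N_in = 230 × 25/78 = 73.718 V.
I_out = P/V_out = 7160/73.718 = 97.127 A.
I_in = I_out × N_out/N_in = 97.127 × 25/78 = 31.1 A.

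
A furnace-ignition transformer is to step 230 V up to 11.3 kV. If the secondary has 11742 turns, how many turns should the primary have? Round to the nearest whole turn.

N_p/N_s = V_p/V_s, so N_p = 11742 × 230/11300 = 239.0 ≈ 239 turns.

N_p = 239 turns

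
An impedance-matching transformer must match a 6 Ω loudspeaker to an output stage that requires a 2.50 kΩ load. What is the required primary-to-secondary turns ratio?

Z_p/Z_s = (N_p/N_s)², so N_p/N_s = √(2500/6) = √417 = 20.4.

N_p/N_s ≈ 20.4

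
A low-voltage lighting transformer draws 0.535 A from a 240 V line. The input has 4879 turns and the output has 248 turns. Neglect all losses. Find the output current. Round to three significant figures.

I_out ≈ 10.5 A

I_out/I_in = N_in/N_out, so I_out = 0.535 × 4879/248 = 10.5 A.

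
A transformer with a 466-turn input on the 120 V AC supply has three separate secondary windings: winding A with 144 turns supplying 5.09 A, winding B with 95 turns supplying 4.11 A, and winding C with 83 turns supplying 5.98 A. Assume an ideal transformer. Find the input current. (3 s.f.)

I_in ≈ 3.48 A

V_A = 120 × 144/466 = 37.082 V; V_B = 120 × 95/466 = 24.464 V; V_C = 120 × 83/466 = 21.373 V.
P_out = V_A I_A + V_B I_B + V_C I_C = 37.082×5.09 + 24.464×4.11 + 21.373×5.98 = 188.75 + 100.55 + 127.81 = 417.10 W.
Ideal ⇒ P_in = P_out, so I_in = P_out/V_in = 417.10/120 = 3.48 A.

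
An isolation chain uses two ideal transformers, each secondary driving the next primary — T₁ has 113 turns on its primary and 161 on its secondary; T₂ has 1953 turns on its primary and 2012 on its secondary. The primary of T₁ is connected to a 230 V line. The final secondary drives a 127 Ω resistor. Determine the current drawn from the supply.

I_supply ≈ 3.90 A

Secondary of T₁: V = 230.00 × 161/113 = 327.70 V.
Secondary of T₂: V = 327.70 × 2012/1953 = 337.60 V.
I_load = 337.60/127 = 2.6583 A, so P_out = 337.60 × 2.6583 = 897.43 W.
All ideal ⇒ P_in = P_out, so I_supply = 897.43/230 = 3.90 A.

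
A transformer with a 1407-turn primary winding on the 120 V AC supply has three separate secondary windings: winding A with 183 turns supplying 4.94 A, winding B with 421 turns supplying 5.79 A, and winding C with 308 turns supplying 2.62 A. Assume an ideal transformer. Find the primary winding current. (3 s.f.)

I_p ≈ 2.95 A

V_A = 120 × 183/1407 = 15.608 V; V_B = 120 × 421/1407 = 35.906 V; V_C = 120 × 308/1407 = 26.269 V.
P_out = V_A I_A + V_B I_B + V_C I_C = 15.608×4.94 + 35.906×5.79 + 26.269×2.62 = 77.102 + 207.90 + 68.824 = 353.82 W.
Ideal ⇒ P_in = P_out, so I_p = P_out/V_p = 353.82/120 = 2.95 A.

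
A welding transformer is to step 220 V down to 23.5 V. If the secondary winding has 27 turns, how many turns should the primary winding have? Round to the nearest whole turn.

N_p/N_s = V_p/V_s, so N_p = 27 × 220/23.5 = 252.8 ≈ 253 turns.

N_p = 253 turns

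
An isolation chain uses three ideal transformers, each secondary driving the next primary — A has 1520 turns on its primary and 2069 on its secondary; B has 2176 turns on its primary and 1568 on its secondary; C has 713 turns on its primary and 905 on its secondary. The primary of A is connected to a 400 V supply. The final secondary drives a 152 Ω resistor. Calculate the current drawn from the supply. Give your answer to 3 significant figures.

After A: V = 400.00 × 2069/1520 = 544.47 V.
After B: V = 544.47 × 1568/2176 = 392.34 V.
After C: V = 392.34 × 905/713 = 497.99 V.
I_load = 497.99/152 = 3.2763 A, so P_out = 497.99 × 3.2763 = 1631.6 W.
All ideal ⇒ P_in = P_out, so I_supply = 1631.6/400 = 4.08 A.

I_supply ≈ 4.08 A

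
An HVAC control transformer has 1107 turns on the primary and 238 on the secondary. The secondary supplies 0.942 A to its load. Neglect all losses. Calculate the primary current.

I_p ≈ 0.203 A

For an ideal transformer I_p/I_s = N_s/N_p, so I_p = 0.942 × 238/1107 = 0.203 A.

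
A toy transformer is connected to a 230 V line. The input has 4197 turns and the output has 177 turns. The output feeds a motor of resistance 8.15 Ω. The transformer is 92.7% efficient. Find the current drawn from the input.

I_in ≈ 0.0541 A

V_out = 230 × 177/4197 = 9.6998 V.
I_out = V_out/R = 9.6998/8.15 = 1.1902 A.
P_out = V_out I_out = 9.6998 × 1.1902 = 11.544 W.
P_in = P_out/η = 11.544/0.927 = 12.453 W.
I_in = P_in/V_in = 12.453/230 = 0.0541 A.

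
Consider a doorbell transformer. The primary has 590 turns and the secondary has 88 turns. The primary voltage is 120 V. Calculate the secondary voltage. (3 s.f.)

V_s/V_p = N_s/N_p, so V_s = 120 × 88/590 = 17.9 V.

V_s ≈ 17.9 V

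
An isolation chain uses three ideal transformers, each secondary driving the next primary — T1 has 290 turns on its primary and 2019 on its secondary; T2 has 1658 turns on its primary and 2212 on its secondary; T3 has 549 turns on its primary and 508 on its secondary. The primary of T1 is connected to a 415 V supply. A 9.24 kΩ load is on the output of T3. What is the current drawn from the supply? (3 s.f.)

Secondary of T1: V = 415.00 × 2019/290 = 2889.3 V.
Secondary of T2: V = 2889.3 × 2212/1658 = 3854.7 V.
Secondary of T3: V = 3854.7 × 508/549 = 3566.8 V.
I_load = 3566.8/9240 = 0.38602 A, so P_out = 3566.8 × 0.38602 = 1376.8 W.
All ideal ⇒ P_in = P_out, so I_supply = 1376.8/415 = 3.32 A.

I_supply ≈ 3.32 A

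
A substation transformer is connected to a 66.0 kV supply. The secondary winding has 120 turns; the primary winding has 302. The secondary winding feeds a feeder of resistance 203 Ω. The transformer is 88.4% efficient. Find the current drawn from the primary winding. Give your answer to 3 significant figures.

I_p ≈ 58.1 A

V_s = 66000 × 120/302 = 26225 V.
I_s = V_s/R = 26225/203 = 129.19 A.
P_out = V_s I_s = 26225 × 129.19 = 3.3880×10^6 W.
P_in = P_out/η = 3.3880×10^6/0.884 = 3.8326×10^6 W.
I_p = P_in/V_p = 3.8326×10^6/66000 = 58.1 A.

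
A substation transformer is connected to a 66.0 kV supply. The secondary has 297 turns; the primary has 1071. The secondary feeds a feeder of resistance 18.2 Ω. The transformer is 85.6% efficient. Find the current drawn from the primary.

I_p ≈ 326 A

V_s = 66000 × 297/1071 = 18303 V.
I_s = V_s/R = 18303/18.2 = 1005.6 A.
P_out = V_s I_s = 18303 × 1005.6 = 1.8406×10^7 W.
P_in = P_out/η = 1.8406×10^7/0.856 = 2.1502×10^7 W.
I_p = P_in/V_p = 2.1502×10^7/66000 = 326 A.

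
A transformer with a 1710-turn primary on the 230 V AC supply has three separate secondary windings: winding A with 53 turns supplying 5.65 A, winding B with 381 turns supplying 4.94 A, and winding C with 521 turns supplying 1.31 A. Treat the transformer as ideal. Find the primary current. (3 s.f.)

I_p ≈ 1.67 A

V_A = 230 × 53/1710 = 7.1287 V; V_B = 230 × 381/1710 = 51.246 V; V_C = 230 × 521/1710 = 70.076 V.
P_out = V_A I_A + V_B I_B + V_C I_C = 7.1287×5.65 + 51.246×4.94 + 70.076×1.31 = 40.277 + 253.15 + 91.800 = 385.23 W.
Ideal ⇒ P_in = P_out, so I_p = P_out/V_p = 385.23/230 = 1.67 A.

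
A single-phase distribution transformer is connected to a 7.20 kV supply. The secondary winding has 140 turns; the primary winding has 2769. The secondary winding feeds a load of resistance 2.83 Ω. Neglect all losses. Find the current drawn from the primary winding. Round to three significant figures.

V_s = V_p × N_s/N_p = 7200 × 140/2769 = 364.03 V.
I_s = V_s/R = 364.03/2.83 = 128.63 A.
For an ideal transformer I_p N_p = I_s N_s, so I_p = 128.63 × 140/2769 = 6.50 A.

I_p ≈ 6.50 A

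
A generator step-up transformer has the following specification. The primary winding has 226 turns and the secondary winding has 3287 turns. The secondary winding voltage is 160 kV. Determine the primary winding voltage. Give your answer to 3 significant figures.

V_p ≈ 11000 V

V_p/V_s = N_p/N_s, so V_p = 160000 × 226/3287 = 11000 V.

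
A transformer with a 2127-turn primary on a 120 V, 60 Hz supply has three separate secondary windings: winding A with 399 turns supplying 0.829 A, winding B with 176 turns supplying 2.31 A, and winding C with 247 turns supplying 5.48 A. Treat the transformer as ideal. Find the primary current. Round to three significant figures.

I_p ≈ 0.983 A

V_A = 120 × 399/2127 = 22.511 V; V_B = 120 × 176/2127 = 9.9295 V; V_C = 120 × 247/2127 = 13.935 V.
P_out = V_A I_A + V_B I_B + V_C I_C = 22.511×0.829 + 9.9295×2.31 + 13.935×5.48 = 18.661 + 22.937 + 76.364 = 117.96 W.
Ideal ⇒ P_in = P_out, so I_p = P_out/V_p = 117.96/120 = 0.983 A.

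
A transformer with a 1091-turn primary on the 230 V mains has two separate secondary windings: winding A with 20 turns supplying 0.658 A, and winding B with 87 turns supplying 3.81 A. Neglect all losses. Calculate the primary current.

I_p ≈ 0.316 A

V_A = 230 × 20/1091 = 4.2163 V; V_B = 230 × 87/1091 = 18.341 V.
P_out = V_A I_A + V_B I_B = 4.2163×0.658 + 18.341×3.81 = 2.7743 + 69.879 = 72.653 W.
Ideal ⇒ P_in = P_out, so I_p = P_out/V_p = 72.653/230 = 0.316 A.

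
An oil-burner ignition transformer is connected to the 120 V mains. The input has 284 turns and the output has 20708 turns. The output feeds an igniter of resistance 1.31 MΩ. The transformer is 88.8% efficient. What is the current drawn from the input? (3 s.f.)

I_in ≈ 0.548 A

V_out = 120 × 20708/284 = 8749.9 V.
I_out = V_out/R = 8749.9/(1.31×10^6) = 0.0066793 A.
P_out = V_out I_out = 8749.9 × 0.0066793 = 58.443 W.
P_in = P_out/η = 58.443/0.888 = 65.814 W.
I_in = P_in/V_in = 65.814/120 = 0.548 A.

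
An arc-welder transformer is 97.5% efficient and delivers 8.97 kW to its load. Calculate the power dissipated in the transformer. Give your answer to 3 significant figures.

P_loss ≈ 230 W

P_in = P_out/η = 8970/0.975 = 9200.00 W.
P_loss = P_in − P_out = 9200.00 − 8970 = 230 W.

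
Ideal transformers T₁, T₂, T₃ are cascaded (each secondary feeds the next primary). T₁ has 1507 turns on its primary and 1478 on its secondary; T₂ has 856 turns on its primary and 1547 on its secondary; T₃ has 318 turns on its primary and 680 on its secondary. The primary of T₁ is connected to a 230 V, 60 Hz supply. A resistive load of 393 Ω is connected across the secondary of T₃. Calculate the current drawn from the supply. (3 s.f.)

I_supply ≈ 8.41 A

After T₁: V = 230.00 × 1478/1507 = 225.57 V.
After T₂: V = 225.57 × 1547/856 = 407.67 V.
After T₃: V = 407.67 × 680/318 = 871.74 V.
I_load = 871.74/393 = 2.2182 A, so P_out = 871.74 × 2.2182 = 1933.7 W.
All ideal ⇒ P_in = P_out, so I_supply = 1933.7/230 = 8.41 A.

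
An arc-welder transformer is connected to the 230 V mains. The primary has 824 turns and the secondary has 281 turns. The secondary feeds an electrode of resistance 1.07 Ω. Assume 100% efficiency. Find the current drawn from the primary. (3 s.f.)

I_p ≈ 25.0 A

V_s = V_p × N_s/N_p = 230 × 281/824 = 78.434 V.
I_s = V_s/R = 78.434/1.07 = 73.303 A.
For an ideal transformer I_p N_p = I_s N_s, so I_p = 73.303 × 281/824 = 25.0 A.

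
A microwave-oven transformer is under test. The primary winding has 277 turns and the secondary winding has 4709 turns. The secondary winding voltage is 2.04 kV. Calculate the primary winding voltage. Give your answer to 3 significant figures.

V_p/V_s = N_p/N_s, so V_p = 2040 × 277/4709 = 120 V.

V_p ≈ 120 V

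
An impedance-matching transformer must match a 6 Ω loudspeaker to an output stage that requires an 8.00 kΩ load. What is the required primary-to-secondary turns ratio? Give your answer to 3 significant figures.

N_p/N_s ≈ 36.5

Z_p/Z_s = (N_p/N_s)², so N_p/N_s = √(8000/6) = √1330 = 36.5.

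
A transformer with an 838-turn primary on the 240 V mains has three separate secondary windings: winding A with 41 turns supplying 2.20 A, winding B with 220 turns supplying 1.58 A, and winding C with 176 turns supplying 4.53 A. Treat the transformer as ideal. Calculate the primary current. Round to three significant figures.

I_p ≈ 1.47 A

V_A = 240 × 41/838 = 11.742 V; V_B = 240 × 220/838 = 63.007 V; V_C = 240 × 176/838 = 50.406 V.
P_out = V_A I_A + V_B I_B + V_C I_C = 11.742×2.20 + 63.007×1.58 + 50.406×4.53 = 25.833 + 99.551 + 228.34 = 353.72 W.
Ideal ⇒ P_in = P_out, so I_p = P_out/V_p = 353.72/240 = 1.47 A.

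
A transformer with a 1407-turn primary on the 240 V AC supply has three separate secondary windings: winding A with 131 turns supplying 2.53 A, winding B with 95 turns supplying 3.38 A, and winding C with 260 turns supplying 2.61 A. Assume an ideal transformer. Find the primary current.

I_p ≈ 0.946 A

V_A = 240 × 131/1407 = 22.345 V; V_B = 240 × 95/1407 = 16.205 V; V_C = 240 × 260/1407 = 44.350 V.
P_out = V_A I_A + V_B I_B + V_C I_C = 22.345×2.53 + 16.205×3.38 + 44.350×2.61 = 56.534 + 54.772 + 115.75 = 227.06 W.
Ideal ⇒ P_in = P_out, so I_p = P_out/V_p = 227.06/240 = 0.946 A.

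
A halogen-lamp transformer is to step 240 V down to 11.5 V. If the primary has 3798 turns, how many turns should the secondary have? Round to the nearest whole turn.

N_s/N_p = V_s/V_p, so N_s = 3798 × 11.5/240 = 182.0 ≈ 182 turns.

N_s = 182 turns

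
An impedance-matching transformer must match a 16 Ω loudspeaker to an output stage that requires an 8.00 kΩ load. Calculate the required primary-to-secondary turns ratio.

N_p/N_s ≈ 22.4

Z_p/Z_s = (N_p/N_s)², so N_p/N_s = √(8000/16) = √500 = 22.4.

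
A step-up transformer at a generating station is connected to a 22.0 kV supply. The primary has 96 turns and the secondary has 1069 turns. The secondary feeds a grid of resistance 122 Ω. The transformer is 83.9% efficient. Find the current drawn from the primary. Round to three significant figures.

I_p ≈ 26700 A

V_s = 22000 × 1069/96 = 244980 V.
I_s = V_s/R = 244980/122 = 2008.0 A.
P_out = V_s I_s = 244980 × 2008.0 = 4.9192×10^8 W.
P_in = P_out/η = 4.9192×10^8/0.839 = 5.8632×10^8 W.
I_p = P_in/V_p = 5.8632×10^8/22000 = 26700 A.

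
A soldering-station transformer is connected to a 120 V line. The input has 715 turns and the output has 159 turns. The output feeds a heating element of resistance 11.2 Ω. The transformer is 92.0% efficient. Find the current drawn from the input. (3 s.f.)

I_in ≈ 0.576 A

V_out = 120 × 159/715 = 26.685 V.
I_out = V_out/R = 26.685/11.2 = 2.3826 A.
P_out = V_out I_out = 26.685 × 2.3826 = 63.581 W.
P_in = P_out/η = 63.581/0.920 = 69.110 W.
I_in = P_in/V_in = 69.110/120 = 0.576 A.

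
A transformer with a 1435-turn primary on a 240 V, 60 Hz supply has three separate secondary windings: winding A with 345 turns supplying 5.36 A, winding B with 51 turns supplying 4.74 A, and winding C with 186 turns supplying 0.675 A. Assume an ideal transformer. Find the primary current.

I_p ≈ 1.54 A

V_A = 240 × 345/1435 = 57.700 V; V_B = 240 × 51/1435 = 8.5296 V; V_C = 240 × 186/1435 = 31.108 V.
P_out = V_A I_A + V_B I_B + V_C I_C = 57.700×5.36 + 8.5296×4.74 + 31.108×0.675 = 309.27 + 40.430 + 20.998 = 370.70 W.
Ideal ⇒ P_in = P_out, so I_p = P_out/V_p = 370.70/240 = 1.54 A.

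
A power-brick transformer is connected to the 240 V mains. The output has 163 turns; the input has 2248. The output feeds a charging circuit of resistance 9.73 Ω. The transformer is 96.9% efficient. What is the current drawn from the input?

I_in ≈ 0.134 A

V_out = 240 × 163/2248 = 17.402 V.
I_out = V_out/R = 17.402/9.73 = 1.7885 A.
P_out = V_out I_out = 17.402 × 1.7885 = 31.124 W.
P_in = P_out/η = 31.124/0.969 = 32.119 W.
I_in = P_in/V_in = 32.119/240 = 0.134 A.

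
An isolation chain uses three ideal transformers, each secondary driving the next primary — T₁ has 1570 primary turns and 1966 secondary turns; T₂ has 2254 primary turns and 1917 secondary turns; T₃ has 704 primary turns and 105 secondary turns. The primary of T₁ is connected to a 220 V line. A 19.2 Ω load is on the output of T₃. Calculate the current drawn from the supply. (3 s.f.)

After T₁: V = 220.00 × 1966/1570 = 275.49 V.
After T₂: V = 275.49 × 1917/2254 = 234.30 V.
After T₃: V = 234.30 × 105/704 = 34.946 V.
I_load = 34.946/19.2 = 1.8201 A, so P_out = 34.946 × 1.8201 = 63.604 W.
All ideal ⇒ P_in = P_out, so I_supply = 63.604/220 = 0.289 A.

I_supply ≈ 0.289 A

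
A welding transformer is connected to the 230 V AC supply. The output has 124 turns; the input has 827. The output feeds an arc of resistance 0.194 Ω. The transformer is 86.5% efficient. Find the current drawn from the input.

V_out = 230 × 124/827 = 34.486 V.
I_out = V_out/R = 34.486/0.194 = 177.76 A.
P_out = V_out I_out = 34.486 × 177.76 = 6130.4 W.
P_in = P_out/η = 6130.4/0.865 = 7087.1 W.
I_in = P_in/V_in = 7087.1/230 = 30.8 A.

I_in ≈ 30.8 A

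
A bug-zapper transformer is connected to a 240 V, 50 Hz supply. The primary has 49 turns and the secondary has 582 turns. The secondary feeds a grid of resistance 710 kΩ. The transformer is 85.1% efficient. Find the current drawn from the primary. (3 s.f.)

V_s = 240 × 582/49 = 2850.6 V.
I_s = V_s/R = 2850.6/710000 = 0.0040149 A.
P_out = V_s I_s = 2850.6 × 0.0040149 = 11.445 W.
P_in = P_out/η = 11.445/0.851 = 13.449 W.
I_p = P_in/V_p = 13.449/240 = 0.0560 A.

I_p ≈ 0.0560 A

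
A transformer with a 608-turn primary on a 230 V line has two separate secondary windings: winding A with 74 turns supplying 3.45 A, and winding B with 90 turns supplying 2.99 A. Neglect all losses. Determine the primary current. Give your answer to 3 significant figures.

V_A = 230 × 74/608 = 27.993 V; V_B = 230 × 90/608 = 34.046 V.
P_out = V_A I_A + V_B I_B = 27.993×3.45 + 34.046×2.99 = 96.577 + 101.80 = 198.38 W.
Ideal ⇒ P_in = P_out, so I_p = P_out/V_p = 198.38/230 = 0.863 A.

I_p ≈ 0.863 A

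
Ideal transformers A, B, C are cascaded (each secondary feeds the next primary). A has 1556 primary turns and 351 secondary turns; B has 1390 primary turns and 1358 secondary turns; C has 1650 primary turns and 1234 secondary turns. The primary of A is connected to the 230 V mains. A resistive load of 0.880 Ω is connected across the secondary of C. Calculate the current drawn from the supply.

Secondary of A: V = 230.00 × 351/1556 = 51.883 V.
Secondary of B: V = 51.883 × 1358/1390 = 50.689 V.
Secondary of C: V = 50.689 × 1234/1650 = 37.909 V.
I_load = 37.909/0.880 = 43.078 A, so P_out = 37.909 × 43.078 = 1633.1 W.
All ideal ⇒ P_in = P_out, so I_supply = 1633.1/230 = 7.10 A.

I_supply ≈ 7.10 A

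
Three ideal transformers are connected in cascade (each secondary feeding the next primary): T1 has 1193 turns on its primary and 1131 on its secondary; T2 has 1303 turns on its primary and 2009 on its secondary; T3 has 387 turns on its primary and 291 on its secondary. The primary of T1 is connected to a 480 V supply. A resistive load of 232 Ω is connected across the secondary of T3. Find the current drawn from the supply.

Secondary of T1: V = 480.00 × 1131/1193 = 455.05 V.
Secondary of T2: V = 455.05 × 2009/1303 = 701.62 V.
Secondary of T3: V = 701.62 × 291/387 = 527.57 V.
I_load = 527.57/232 = 2.2740 A, so P_out = 527.57 × 2.2740 = 1199.7 W.
All ideal ⇒ P_in = P_out, so I_supply = 1199.7/480 = 2.50 A.

I_supply ≈ 2.50 A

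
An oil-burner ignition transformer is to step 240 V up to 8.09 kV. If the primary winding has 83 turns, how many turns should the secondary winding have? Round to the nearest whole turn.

N_s/N_p = V_s/V_p, so N_s = 83 × 8090/240 = 2797.8 ≈ 2798 turns.

N_s = 2798 turns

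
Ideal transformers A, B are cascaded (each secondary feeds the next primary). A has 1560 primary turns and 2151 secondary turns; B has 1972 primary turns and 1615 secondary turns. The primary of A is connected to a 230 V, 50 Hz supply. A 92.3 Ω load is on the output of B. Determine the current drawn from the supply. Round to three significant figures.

Secondary of A: V = 230.00 × 2151/1560 = 317.13 V.
Secondary of B: V = 317.13 × 1615/1972 = 259.72 V.
I_load = 259.72/92.3 = 2.8139 A, so P_out = 259.72 × 2.8139 = 730.83 W.
All ideal ⇒ P_in = P_out, so I_supply = 730.83/230 = 3.18 A.

I_supply ≈ 3.18 A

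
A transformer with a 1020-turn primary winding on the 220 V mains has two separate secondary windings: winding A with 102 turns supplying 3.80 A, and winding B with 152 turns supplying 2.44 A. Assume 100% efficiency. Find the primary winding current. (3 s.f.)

V_A = 220 × 102/1020 = 22.000 V; V_B = 220 × 152/1020 = 32.784 V.
P_out = V_A I_A + V_B I_B = 22.000×3.80 + 32.784×2.44 = 83.600 + 79.994 = 163.59 W.
Ideal ⇒ P_in = P_out, so I_p = P_out/V_p = 163.59/220 = 0.744 A.

I_p ≈ 0.744 A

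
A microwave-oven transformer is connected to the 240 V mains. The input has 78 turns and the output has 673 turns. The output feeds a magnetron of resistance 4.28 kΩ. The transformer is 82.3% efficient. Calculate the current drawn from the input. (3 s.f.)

I_in ≈ 5.07 A

V_out = 240 × 673/78 = 2070.8 V.
I_out = V_out/R = 2070.8/4280 = 0.48382 A.
P_out = V_out I_out = 2070.8 × 0.48382 = 1001.9 W.
P_in = P_out/η = 1001.9/0.823 = 1217.4 W.
I_in = P_in/V_in = 1217.4/240 = 5.07 A.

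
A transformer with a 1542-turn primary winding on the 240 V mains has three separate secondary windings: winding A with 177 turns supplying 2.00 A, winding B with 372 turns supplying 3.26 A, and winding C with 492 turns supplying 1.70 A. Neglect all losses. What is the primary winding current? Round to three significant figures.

I_p ≈ 1.56 A

V_A = 240 × 177/1542 = 27.549 V; V_B = 240 × 372/1542 = 57.899 V; V_C = 240 × 492/1542 = 76.576 V.
P_out = V_A I_A + V_B I_B + V_C I_C = 27.549×2.00 + 57.899×3.26 + 76.576×1.70 = 55.097 + 188.75 + 130.18 = 374.03 W.
Ideal ⇒ P_in = P_out, so I_p = P_out/V_p = 374.03/240 = 1.56 A.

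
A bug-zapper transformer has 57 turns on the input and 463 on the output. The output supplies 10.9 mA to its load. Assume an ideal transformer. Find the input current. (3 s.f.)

I_in ≈ 0.0885 A

For an ideal transformer I_in/I_out = N_out/N_in, so I_in = 0.0109 × 463/57 = 0.0885 A.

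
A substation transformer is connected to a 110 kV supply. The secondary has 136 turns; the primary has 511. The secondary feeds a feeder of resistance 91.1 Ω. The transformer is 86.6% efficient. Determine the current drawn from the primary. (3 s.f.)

I_p ≈ 98.8 A

V_s = 110000 × 136/511 = 29276 V.
I_s = V_s/R = 29276/91.1 = 321.36 A.
P_out = V_s I_s = 29276 × 321.36 = 9.4081×10^6 W.
P_in = P_out/η = 9.4081×10^6/0.866 = 1.0864×10^7 W.
I_p = P_in/V_p = 1.0864×10^7/110000 = 98.8 A.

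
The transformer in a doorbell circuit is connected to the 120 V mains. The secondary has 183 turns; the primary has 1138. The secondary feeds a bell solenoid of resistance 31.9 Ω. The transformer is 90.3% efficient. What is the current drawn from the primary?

I_p ≈ 0.108 A

V_s = 120 × 183/1138 = 19.297 V.
I_s = V_s/R = 19.297/31.9 = 0.60492 A.
P_out = V_s I_s = 19.297 × 0.60492 = 11.673 W.
P_in = P_out/η = 11.673/0.903 = 12.927 W.
I_p = P_in/V_p = 12.927/120 = 0.108 A.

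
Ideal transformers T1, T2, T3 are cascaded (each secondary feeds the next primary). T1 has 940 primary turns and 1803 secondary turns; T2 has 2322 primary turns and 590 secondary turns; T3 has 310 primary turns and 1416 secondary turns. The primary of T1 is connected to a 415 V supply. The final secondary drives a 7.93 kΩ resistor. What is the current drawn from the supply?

After T1: V = 415.00 × 1803/940 = 796.01 V.
After T2: V = 796.01 × 590/2322 = 202.26 V.
After T3: V = 202.26 × 1416/310 = 923.86 V.
I_load = 923.86/7930 = 0.11650 A, so P_out = 923.86 × 0.11650 = 107.63 W.
All ideal ⇒ P_in = P_out, so I_supply = 107.63/415 = 0.259 A.

I_supply ≈ 0.259 A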